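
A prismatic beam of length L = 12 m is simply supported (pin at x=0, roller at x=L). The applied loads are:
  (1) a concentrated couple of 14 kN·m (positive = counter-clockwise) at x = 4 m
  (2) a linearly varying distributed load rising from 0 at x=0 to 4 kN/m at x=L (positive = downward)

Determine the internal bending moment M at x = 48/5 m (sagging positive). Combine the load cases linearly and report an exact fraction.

Load 1 — applied couple M₀=14 kN·m at a=4 m (b=L-a=8):
  M_1 = M₀x/L - M₀  [x>a] = 14·(48/5)/12 - 14 = -14/5 kN·m
Load 2 — triangular load w₀=4 kN/m (0→w₀ over full span):
  M_2 = w₀Lx/6 - w₀x³/(6L) = 4·12·(48/5)/6 - 4·(48/5)³/(6·12) = 3456/125 kN·m
Superposition: M = Σ M_i = 3106/125 kN·m ≈ 24.848000 kN·m

M(48/5) = 3106/125 kN·m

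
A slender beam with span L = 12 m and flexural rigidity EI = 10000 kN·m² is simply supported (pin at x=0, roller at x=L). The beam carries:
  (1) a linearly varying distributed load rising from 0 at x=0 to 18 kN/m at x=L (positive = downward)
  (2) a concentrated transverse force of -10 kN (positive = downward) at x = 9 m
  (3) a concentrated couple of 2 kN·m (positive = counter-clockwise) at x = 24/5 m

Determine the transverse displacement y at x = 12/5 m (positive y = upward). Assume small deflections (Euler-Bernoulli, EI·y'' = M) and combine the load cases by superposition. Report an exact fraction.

y(12/5) = -19362177/156250000 m

Load 1 — triangular load w₀=18 kN/m (0→w₀ over full span):
  y_1 = -w₀x(7L⁴-10L²x²+3x⁴)/(360LEI) = -18·(12/5)·(7·12⁴-10·12²·(12/5)²+3·(12/5)⁴)/(360·12·10000) = -1337472/9765625 m
Load 2 — point force P=-10 kN at a=9 m (b=L-a=3):
  y_2 = -Pbx(L²-b²-x²)/(6LEI)  [x≤a] = -(-10)·3·(12/5)·(12²-3²-(12/5)²)/(6·12·10000) = 3231/250000 m
Load 3 — applied couple M₀=2 kN·m at a=24/5 m (b=L-a=36/5):
  y_3 = (M₀x³/(6L)+C₁x)/EI  [x≤a] with C₁=M₀(3b²-L²)/(6L)=8/25 = (2·(12/5)³/(6·12)+(8/25)·(12/5))/10000 = 9/78125 m
Superposition: y = Σ y_i = -19362177/156250000 m ≈ -0.123918 m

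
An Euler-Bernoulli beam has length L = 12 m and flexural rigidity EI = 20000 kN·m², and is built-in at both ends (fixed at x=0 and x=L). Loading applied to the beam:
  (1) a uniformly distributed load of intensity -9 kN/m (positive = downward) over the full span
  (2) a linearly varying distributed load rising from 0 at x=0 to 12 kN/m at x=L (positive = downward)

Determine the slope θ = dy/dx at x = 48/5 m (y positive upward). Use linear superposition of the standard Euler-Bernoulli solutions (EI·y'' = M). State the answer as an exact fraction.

θ(48/5) = -702/390625 rad

Load 1 — uniform load w=-9 kN/m over full span:
  θ_1 = -wx(L-x)(L-2x)/(12EI) = -(-9)·(48/5)·(12-(48/5))·(12-2·(48/5))/(12·20000) = -486/78125 rad
Load 2 — triangular load w₀=12 kN/m (0→w₀ over full span):
  θ_2 = -w₀(2x(L-x)(L-2x)(x+2L)+x²(L-x)²)/(120LEI) = -12·(2·(48/5)·(12-(48/5))·(12-2·(48/5))·((48/5)+2·12)+(48/5)²·(12-(48/5))²)/(120·12·20000) = 1728/390625 rad
Superposition: θ = Σ θ_i = -702/390625 rad ≈ -0.001797 rad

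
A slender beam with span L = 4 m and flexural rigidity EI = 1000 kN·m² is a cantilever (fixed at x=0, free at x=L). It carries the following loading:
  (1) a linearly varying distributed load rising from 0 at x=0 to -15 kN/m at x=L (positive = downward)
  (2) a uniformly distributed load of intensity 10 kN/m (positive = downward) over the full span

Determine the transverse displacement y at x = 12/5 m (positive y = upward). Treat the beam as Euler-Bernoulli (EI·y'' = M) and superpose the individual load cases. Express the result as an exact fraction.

y(12/5) = 4572/390625 m

Load 1 — triangular load w₀=-15 kN/m (0→w₀ over full span):
  y_1 = (w₀Lx³/12-w₀L²x²/6-w₀x⁵/(120L))/EI = ((-15)·4·(12/5)³/12-(-15)·4²·(12/5)²/6-(-15)·(12/5)⁵/(120·4))/1000 = 63972/390625 m
Load 2 — uniform load w=10 kN/m over full span:
  y_2 = -wx²(x²-4Lx+6L²)/(24EI) = -10·(12/5)²·((12/5)²-4·4·(12/5)+6·4²)/(24·1000) = -2376/15625 m
Superposition: y = Σ y_i = 4572/390625 m ≈ 0.011704 m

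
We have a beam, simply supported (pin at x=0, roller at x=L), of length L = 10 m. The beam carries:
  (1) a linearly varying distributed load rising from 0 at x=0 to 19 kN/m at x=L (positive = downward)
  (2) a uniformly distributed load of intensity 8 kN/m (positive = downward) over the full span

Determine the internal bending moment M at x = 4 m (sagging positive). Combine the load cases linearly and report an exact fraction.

M(4) = 1012/5 kN·m

Load 1 — triangular load w₀=19 kN/m (0→w₀ over full span):
  M_1 = w₀Lx/6 - w₀x³/(6L) = 19·10·4/6 - 19·4³/(6·10) = 532/5 kN·m
Load 2 — uniform load w=8 kN/m over full span:
  M_2 = wx(L-x)/2 = 8·4·(10-4)/2 = 96 kN·m
Superposition: M = Σ M_i = 1012/5 kN·m ≈ 202.400000 kN·m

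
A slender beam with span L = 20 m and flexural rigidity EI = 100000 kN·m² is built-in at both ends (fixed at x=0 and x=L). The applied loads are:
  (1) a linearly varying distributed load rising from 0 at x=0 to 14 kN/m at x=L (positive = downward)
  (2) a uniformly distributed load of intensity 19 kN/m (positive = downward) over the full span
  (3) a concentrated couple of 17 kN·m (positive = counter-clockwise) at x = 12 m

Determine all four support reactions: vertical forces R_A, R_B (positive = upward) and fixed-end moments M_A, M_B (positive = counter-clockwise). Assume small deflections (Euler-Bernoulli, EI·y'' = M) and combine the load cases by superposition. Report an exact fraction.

R_A = 29153/125 kN, M_A = 20636/25 kN·m, R_B = 35847/125 kN, M_B = -68347/75 kN·m

Load 1 — triangular load w₀=14 kN/m (0→w₀ over full span):
  R_A = 3w₀L/20 = 3·14·20/20 = 42 kN
  M_A = w₀L²/30 = 14·20²/30 = 560/3 kN·m
  R_B = 7w₀L/20 = 7·14·20/20 = 98 kN
  M_B = -w₀L²/20 = -14·20²/20 = -280 kN·m
Load 2 — uniform load w=19 kN/m over full span:
  R_A = wL/2 = 19·20/2 = 190 kN
  M_A = wL²/12 = 19·20²/12 = 1900/3 kN·m
  R_B = wL/2 = 19·20/2 = 190 kN
  M_B = -wL²/12 = -19·20²/12 = -1900/3 kN·m
Load 3 — applied couple M₀=17 kN·m at a=12 m (b=L-a=8):
  R_A = 6M₀ab/L³ = 6·17·12·8/20³ = 153/125 kN
  M_A = M₀b(2a-b)/L² = 17·8·(2·12-8)/20² = 136/25 kN·m
  R_B = -6M₀ab/L³ = -6·17·12·8/20³ = -153/125 kN
  M_B = M₀a(2b-a)/L² = 17·12·(2·8-12)/20² = 51/25 kN·m
Superposition: R_A = 29153/125 kN, M_A = 20636/25 kN·m, R_B = 35847/125 kN, M_B = -68347/75 kN·m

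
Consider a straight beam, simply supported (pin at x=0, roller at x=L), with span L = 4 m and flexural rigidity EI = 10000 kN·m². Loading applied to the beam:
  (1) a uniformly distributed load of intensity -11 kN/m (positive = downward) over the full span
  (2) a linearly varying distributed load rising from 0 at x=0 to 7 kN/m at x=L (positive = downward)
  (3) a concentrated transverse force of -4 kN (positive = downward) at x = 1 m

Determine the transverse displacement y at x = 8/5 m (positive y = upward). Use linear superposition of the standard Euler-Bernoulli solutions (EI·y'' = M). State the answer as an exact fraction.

y(8/5) = 649441/234375000 m

Load 1 — uniform load w=-11 kN/m over full span:
  y_1 = -wx(L³-2Lx²+x³)/(24EI) = -(-11)·(8/5)·(4³-2·4·(8/5)²+(8/5)³)/(24·10000) = 1364/390625 m
Load 2 — triangular load w₀=7 kN/m (0→w₀ over full span):
  y_2 = -w₀x(7L⁴-10L²x²+3x⁴)/(360LEI) = -7·(8/5)·(7·4⁴-10·4²·(8/5)²+3·(8/5)⁴)/(360·4·10000) = -31948/29296875 m
Load 3 — point force P=-4 kN at a=1 m (b=L-a=3):
  y_3 = -Pa(L-x)(2Lx-a²-x²)/(6LEI)  [x>a] = -(-4)·1·(4-(8/5))·(2·4·(8/5)-1²-(8/5)²)/(6·4·10000) = 231/625000 m
Superposition: y = Σ y_i = 649441/234375000 m ≈ 0.002771 m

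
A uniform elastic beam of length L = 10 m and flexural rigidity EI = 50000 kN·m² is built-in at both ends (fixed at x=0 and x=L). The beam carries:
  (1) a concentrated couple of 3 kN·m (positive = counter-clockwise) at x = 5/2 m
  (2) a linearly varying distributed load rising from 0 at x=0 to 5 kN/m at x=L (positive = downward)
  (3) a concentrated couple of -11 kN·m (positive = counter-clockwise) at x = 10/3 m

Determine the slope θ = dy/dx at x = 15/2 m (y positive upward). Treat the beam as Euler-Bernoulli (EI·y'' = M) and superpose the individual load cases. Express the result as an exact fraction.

θ(15/2) = 3581/7680000 rad

Load 1 — applied couple M₀=3 kN·m at a=5/2 m (b=L-a=15/2):
  θ_1 = (R_Ax²/2 - M_Ax - M₀(x-a))/EI  [x>a] with R_A=27/80, M_A=-9/16 = ((27/80)·(15/2)²/2 - (-9/16)·(15/2) - 3·((15/2)-(5/2)))/50000 = -33/1280000 rad
Load 2 — triangular load w₀=5 kN/m (0→w₀ over full span):
  θ_2 = -w₀(2x(L-x)(L-2x)(x+2L)+x²(L-x)²)/(120LEI) = -5·(2·(15/2)·(10-(15/2))·(10-2·(15/2))·((15/2)+2·10)+(15/2)²·(10-(15/2))²)/(120·10·50000) = 41/102400 rad
Load 3 — applied couple M₀=-11 kN·m at a=10/3 m (b=L-a=20/3):
  θ_3 = (R_Ax²/2 - M_Ax - M₀(x-a))/EI  [x>a] with R_A=-22/15, M_A=0 = ((-22/15)·(15/2)²/2 - 0·(15/2) - (-11)·((15/2)-(10/3)))/50000 = 11/120000 rad
Superposition: θ = Σ θ_i = 3581/7680000 rad ≈ 0.000466 rad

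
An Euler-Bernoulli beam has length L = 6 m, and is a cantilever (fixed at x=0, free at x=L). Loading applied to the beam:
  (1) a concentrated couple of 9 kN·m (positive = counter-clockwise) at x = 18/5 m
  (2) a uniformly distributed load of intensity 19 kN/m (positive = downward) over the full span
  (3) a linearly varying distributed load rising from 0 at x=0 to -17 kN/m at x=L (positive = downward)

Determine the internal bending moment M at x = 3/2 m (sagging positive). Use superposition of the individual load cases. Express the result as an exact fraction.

M(3/2) = -1737/32 kN·m

Load 1 — applied couple M₀=9 kN·m at a=18/5 m (b=L-a=12/5):
  M_1 = M₀  [x≤a] = 9 = 9 kN·m
Load 2 — uniform load w=19 kN/m over full span:
  M_2 = -w(L-x)²/2 = -19·(6-(3/2))²/2 = -1539/8 kN·m
Load 3 — triangular load w₀=-17 kN/m (0→w₀ over full span):
  M_3 = w₀Lx/2 - w₀L²/3 - w₀x³/(6L) = (-17)·6·(3/2)/2 - (-17)·6²/3 - (-17)·(3/2)³/(6·6) = 4131/32 kN·m
Superposition: M = Σ M_i = -1737/32 kN·m ≈ -54.281250 kN·m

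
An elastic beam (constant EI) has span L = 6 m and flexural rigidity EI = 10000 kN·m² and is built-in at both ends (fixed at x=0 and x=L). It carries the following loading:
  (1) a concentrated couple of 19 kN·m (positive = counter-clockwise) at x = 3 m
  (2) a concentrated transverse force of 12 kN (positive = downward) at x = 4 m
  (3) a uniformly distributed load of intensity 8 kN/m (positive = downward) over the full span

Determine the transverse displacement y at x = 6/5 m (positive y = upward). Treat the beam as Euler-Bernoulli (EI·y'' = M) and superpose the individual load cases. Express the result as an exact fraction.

y(6/5) = -20069/12500000 m

Load 1 — applied couple M₀=19 kN·m at a=3 m (b=L-a=3):
  y_1 = (R_Ax³/6 - M_Ax²/2)/EI  [x≤a] with R_A=19/4, M_A=19/4 = ((19/4)·(6/5)³/6 - (19/4)·(6/5)²/2)/10000 = -513/2500000 m
Load 2 — point force P=12 kN at a=4 m (b=L-a=2):
  y_2 = -Pb²x²(3aL-(3a+b)x)/(6L³EI)  [x≤a] = -12·2²·(6/5)²·(3·4·6-(3·4+2)·(6/5))/(6·6³·10000) = -23/78125 m
Load 3 — uniform load w=8 kN/m over full span:
  y_3 = -wx²(L-x)²/(24EI) = -8·(6/5)²·(6-(6/5))²/(24·10000) = -432/390625 m
Superposition: y = Σ y_i = -20069/12500000 m ≈ -0.001606 m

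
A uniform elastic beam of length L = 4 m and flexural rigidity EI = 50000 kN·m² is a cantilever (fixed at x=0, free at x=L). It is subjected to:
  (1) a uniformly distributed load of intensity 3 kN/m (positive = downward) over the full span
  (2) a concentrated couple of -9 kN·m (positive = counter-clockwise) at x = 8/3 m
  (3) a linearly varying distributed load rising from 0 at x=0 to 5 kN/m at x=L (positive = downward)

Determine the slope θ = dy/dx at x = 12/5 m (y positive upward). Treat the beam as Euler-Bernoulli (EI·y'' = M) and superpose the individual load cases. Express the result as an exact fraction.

θ(12/5) = -553/312500 rad

Load 1 — uniform load w=3 kN/m over full span:
  θ_1 = -wx(x²-3Lx+3L²)/(6EI) = -3·(12/5)·((12/5)²-3·4·(12/5)+3·4²)/(6·50000) = -234/390625 rad
Load 2 — applied couple M₀=-9 kN·m at a=8/3 m (b=L-a=4/3):
  θ_2 = M₀x/EI  [x≤a] = (-9)·(12/5)/50000 = -27/62500 rad
Load 3 — triangular load w₀=5 kN/m (0→w₀ over full span):
  θ_3 = (w₀Lx²/4-w₀L²x/3-w₀x⁴/(24L))/EI = (5·4·(12/5)²/4-5·4²·(12/5)/3-5·(12/5)⁴/(24·4))/50000 = -577/781250 rad
Superposition: θ = Σ θ_i = -553/312500 rad ≈ -0.001770 rad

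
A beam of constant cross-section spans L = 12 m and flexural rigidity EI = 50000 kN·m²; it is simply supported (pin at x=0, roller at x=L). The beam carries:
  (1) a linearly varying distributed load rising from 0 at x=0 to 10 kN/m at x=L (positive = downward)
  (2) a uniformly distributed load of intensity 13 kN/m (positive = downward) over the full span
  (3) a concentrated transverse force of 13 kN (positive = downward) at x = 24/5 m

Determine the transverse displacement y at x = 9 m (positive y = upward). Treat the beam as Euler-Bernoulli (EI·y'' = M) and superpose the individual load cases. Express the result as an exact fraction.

Load 1 — triangular load w₀=10 kN/m (0→w₀ over full span):
  y_1 = -w₀x(7L⁴-10L²x²+3x⁴)/(360LEI) = -10·9·(7·12⁴-10·12²·9²+3·9⁴)/(360·12·50000) = -3213/160000 m
Load 2 — uniform load w=13 kN/m over full span:
  y_2 = -wx(L³-2Lx²+x³)/(24EI) = -13·9·(12³-2·12·9²+9³)/(24·50000) = -20007/400000 m
Load 3 — point force P=13 kN at a=24/5 m (b=L-a=36/5):
  y_3 = -Pa(L-x)(2Lx-a²-x²)/(6LEI)  [x>a] = -13·(24/5)·(12-9)·(2·12·9-(24/5)²-9²)/(6·12·50000) = -36387/6250000 m
Superposition: y = Σ y_i = -7592067/100000000 m ≈ -0.075921 m

y(9) = -7592067/100000000 m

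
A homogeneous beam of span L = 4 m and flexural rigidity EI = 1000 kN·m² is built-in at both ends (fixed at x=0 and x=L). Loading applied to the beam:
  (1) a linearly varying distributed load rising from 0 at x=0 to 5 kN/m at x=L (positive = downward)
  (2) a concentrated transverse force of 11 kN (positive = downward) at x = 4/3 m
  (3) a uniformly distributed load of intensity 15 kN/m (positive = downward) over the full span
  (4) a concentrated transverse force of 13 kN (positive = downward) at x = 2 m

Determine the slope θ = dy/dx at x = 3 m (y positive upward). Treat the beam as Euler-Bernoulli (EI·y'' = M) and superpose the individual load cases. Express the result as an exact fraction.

Load 1 — triangular load w₀=5 kN/m (0→w₀ over full span):
  θ_1 = -w₀(2x(L-x)(L-2x)(x+2L)+x²(L-x)²)/(120LEI) = -5·(2·3·(4-3)·(4-2·3)·(3+2·4)+3²·(4-3)²)/(120·4·1000) = 41/32000 rad
Load 2 — point force P=11 kN at a=4/3 m (b=L-a=8/3):
  θ_2 = Pa²(L-x)(2bL-(3b+a)(L-x))/(2L³EI)  [x>a] = 11·(4/3)²·(4-3)·(2·(8/3)·4-(3·(8/3)+(4/3))·(4-3))/(2·4³·1000) = 11/6000 rad
Load 3 — uniform load w=15 kN/m over full span:
  θ_3 = -wx(L-x)(L-2x)/(12EI) = -15·3·(4-3)·(4-2·3)/(12·1000) = 3/400 rad
Load 4 — point force P=13 kN at a=2 m (b=L-a=2):
  θ_4 = Pa²(L-x)(2bL-(3b+a)(L-x))/(2L³EI)  [x>a] = 13·2²·(4-3)·(2·2·4-(3·2+2)·(4-3))/(2·4³·1000) = 13/4000 rad
Superposition: θ = Σ θ_i = 1331/96000 rad ≈ 0.013865 rad

θ(3) = 1331/96000 rad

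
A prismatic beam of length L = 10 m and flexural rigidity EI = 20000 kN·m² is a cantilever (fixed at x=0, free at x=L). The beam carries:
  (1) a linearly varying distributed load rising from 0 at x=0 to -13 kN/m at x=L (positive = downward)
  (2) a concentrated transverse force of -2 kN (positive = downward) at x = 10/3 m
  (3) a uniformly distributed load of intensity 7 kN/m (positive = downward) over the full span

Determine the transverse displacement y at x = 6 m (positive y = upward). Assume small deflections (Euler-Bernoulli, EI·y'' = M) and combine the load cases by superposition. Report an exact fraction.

Load 1 — triangular load w₀=-13 kN/m (0→w₀ over full span):
  y_1 = (w₀Lx³/12-w₀L²x²/6-w₀x⁵/(120L))/EI = ((-13)·10·6³/12-(-13)·10²·6²/6-(-13)·6⁵/(120·10))/20000 = 69303/250000 m
Load 2 — point force P=-2 kN at a=10/3 m (b=L-a=20/3):
  y_2 = -Pa²(3x-a)/(6EI)  [x>a] = -(-2)·(10/3)²·(3·6-(10/3))/(6·20000) = 11/4050 m
Load 3 — uniform load w=7 kN/m over full span:
  y_3 = -wx²(x²-4Lx+6L²)/(24EI) = -7·6²·(6²-4·10·6+6·10²)/(24·20000) = -2079/10000 m
Superposition: y = Σ y_i = 182321/2531250 m ≈ 0.072028 m

y(6) = 182321/2531250 m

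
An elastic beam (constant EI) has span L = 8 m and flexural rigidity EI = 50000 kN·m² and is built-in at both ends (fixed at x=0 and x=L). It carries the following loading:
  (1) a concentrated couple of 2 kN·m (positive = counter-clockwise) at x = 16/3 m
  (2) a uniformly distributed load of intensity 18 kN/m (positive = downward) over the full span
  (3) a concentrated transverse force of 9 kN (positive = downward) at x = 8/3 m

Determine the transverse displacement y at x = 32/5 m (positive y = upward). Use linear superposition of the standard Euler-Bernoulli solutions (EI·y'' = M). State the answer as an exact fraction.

Load 1 — applied couple M₀=2 kN·m at a=16/3 m (b=L-a=8/3):
  y_1 = (R_Ax³/6 - M_Ax²/2 - M₀(x-a)²/2)/EI  [x>a] with R_A=1/3, M_A=2/3 = ((1/3)·(32/5)³/6 - (2/3)·(32/5)²/2 - 2·((32/5)-(16/3))²/2)/50000 = -16/3515625 m
Load 2 — uniform load w=18 kN/m over full span:
  y_2 = -wx²(L-x)²/(24EI) = -18·(32/5)²·(8-(32/5))²/(24·50000) = -3072/1953125 m
Load 3 — point force P=9 kN at a=8/3 m (b=L-a=16/3):
  y_3 = -Pa²(L-x)²(3bL-(3b+a)(L-x))/(6L³EI)  [x>a] = -9·(8/3)²·(8-(32/5))²·(3·(16/3)·8-(3·(16/3)+(8/3))·(8-(32/5)))/(6·8³·50000) = -368/3515625 m
Superposition: y = Σ y_i = -9856/5859375 m ≈ -0.001682 m

y(32/5) = -9856/5859375 m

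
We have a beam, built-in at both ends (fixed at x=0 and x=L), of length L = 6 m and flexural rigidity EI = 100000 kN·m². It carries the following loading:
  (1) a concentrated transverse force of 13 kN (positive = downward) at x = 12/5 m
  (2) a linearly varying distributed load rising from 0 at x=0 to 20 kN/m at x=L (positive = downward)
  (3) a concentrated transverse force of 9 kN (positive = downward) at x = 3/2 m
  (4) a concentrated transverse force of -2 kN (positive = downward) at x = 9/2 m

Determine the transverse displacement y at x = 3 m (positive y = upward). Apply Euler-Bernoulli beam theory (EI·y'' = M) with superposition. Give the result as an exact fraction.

Load 1 — point force P=13 kN at a=12/5 m (b=L-a=18/5):
  y_1 = -Pa²(L-x)²(3bL-(3b+a)(L-x))/(6L³EI)  [x>a] = -13·(12/5)²·(6-3)²·(3·(18/5)·6-(3·(18/5)+(12/5))·(6-3))/(6·6³·100000) = -819/6250000 m
Load 2 — triangular load w₀=20 kN/m (0→w₀ over full span):
  y_2 = -w₀x²(L-x)²(x+2L)/(120LEI) = -20·3²·(6-3)²·(3+2·6)/(120·6·100000) = -27/80000 m
Load 3 — point force P=9 kN at a=3/2 m (b=L-a=9/2):
  y_3 = -Pa²(L-x)²(3bL-(3b+a)(L-x))/(6L³EI)  [x>a] = -9·(3/2)²·(6-3)²·(3·(9/2)·6-(3·(9/2)+(3/2))·(6-3))/(6·6³·100000) = -81/1600000 m
Load 4 — point force P=-2 kN at a=9/2 m (b=L-a=3/2):
  y_4 = -Pb²x²(3aL-(3a+b)x)/(6L³EI)  [x≤a] = -(-2)·(3/2)²·3²·(3·(9/2)·6-(3·(9/2)+(3/2))·3)/(6·6³·100000) = 9/800000 m
Superposition: y = Σ y_i = -101583/200000000 m ≈ -0.000508 m

y(3) = -101583/200000000 m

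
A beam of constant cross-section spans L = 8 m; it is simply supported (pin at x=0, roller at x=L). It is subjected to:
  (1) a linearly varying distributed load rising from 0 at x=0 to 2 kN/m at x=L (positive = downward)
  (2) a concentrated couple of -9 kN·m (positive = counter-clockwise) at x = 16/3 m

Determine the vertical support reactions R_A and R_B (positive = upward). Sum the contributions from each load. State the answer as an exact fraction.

R_A = 37/24 kN, R_B = 155/24 kN

Load 1 — triangular load w₀=2 kN/m (0→w₀ over full span):
  R_A = w₀L/6 = 2·8/6 = 8/3 kN
  R_B = w₀L/3 = 2·8/3 = 16/3 kN
Load 2 — applied couple M₀=-9 kN·m at a=16/3 m (b=L-a=8/3):
  R_A = M₀/L = (-9)/8 = -9/8 kN
  R_B = -M₀/L = -(-9)/8 = 9/8 kN
Superposition: R_A = 37/24 kN, R_B = 155/24 kN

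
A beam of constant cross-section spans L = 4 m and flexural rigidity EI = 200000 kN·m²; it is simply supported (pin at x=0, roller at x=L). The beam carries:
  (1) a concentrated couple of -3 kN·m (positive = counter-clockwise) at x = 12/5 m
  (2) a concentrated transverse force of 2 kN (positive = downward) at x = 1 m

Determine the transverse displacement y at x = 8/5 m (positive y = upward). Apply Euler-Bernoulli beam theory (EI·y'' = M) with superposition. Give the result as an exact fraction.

y(8/5) = -87/25000000 m

Load 1 — applied couple M₀=-3 kN·m at a=12/5 m (b=L-a=8/5):
  y_1 = (M₀x³/(6L)+C₁x)/EI  [x≤a] with C₁=M₀(3b²-L²)/(6L)=26/25 = ((-3)·(8/5)³/(6·4)+(26/25)·(8/5))/200000 = 9/1562500 m
Load 2 — point force P=2 kN at a=1 m (b=L-a=3):
  y_2 = -Pa(L-x)(2Lx-a²-x²)/(6LEI)  [x>a] = -2·1·(4-(8/5))·(2·4·(8/5)-1²-(8/5)²)/(6·4·200000) = -231/25000000 m
Superposition: y = Σ y_i = -87/25000000 m ≈ -0.000003 m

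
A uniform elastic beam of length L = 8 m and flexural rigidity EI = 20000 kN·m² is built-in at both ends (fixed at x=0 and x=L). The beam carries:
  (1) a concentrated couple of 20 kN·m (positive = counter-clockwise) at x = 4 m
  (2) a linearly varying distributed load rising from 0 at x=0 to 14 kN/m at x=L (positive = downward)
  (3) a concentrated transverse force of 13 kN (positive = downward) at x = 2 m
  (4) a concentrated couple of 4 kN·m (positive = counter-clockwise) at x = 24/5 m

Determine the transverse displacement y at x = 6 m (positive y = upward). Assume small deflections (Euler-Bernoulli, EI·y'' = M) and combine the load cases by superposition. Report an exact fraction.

Load 1 — applied couple M₀=20 kN·m at a=4 m (b=L-a=4):
  y_1 = (R_Ax³/6 - M_Ax²/2 - M₀(x-a)²/2)/EI  [x>a] with R_A=15/4, M_A=5 = ((15/4)·6³/6 - 5·6²/2 - 20·(6-4)²/2)/20000 = 1/4000 m
Load 2 — triangular load w₀=14 kN/m (0→w₀ over full span):
  y_2 = -w₀x²(L-x)²(x+2L)/(120LEI) = -14·6²·(8-6)²·(6+2·8)/(120·8·20000) = -231/100000 m
Load 3 — point force P=13 kN at a=2 m (b=L-a=6):
  y_3 = -Pa²(L-x)²(3bL-(3b+a)(L-x))/(6L³EI)  [x>a] = -13·2²·(8-6)²·(3·6·8-(3·6+2)·(8-6))/(6·8³·20000) = -169/480000 m
Load 4 — applied couple M₀=4 kN·m at a=24/5 m (b=L-a=16/5):
  y_4 = (R_Ax³/6 - M_Ax²/2 - M₀(x-a)²/2)/EI  [x>a] with R_A=18/25, M_A=32/25 = ((18/25)·6³/6 - (32/25)·6²/2 - 4·(6-(24/5))²/2)/20000 = 0 m
Superposition: y = Σ y_i = -5789/2400000 m ≈ -0.002412 m

y(6) = -5789/2400000 m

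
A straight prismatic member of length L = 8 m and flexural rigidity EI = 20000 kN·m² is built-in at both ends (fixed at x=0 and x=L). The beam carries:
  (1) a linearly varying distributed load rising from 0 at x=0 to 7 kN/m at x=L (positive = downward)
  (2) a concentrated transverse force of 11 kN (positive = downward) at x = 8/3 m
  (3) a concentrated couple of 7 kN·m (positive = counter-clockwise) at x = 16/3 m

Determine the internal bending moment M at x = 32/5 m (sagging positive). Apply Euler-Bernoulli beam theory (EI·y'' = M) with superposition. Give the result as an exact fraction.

Load 1 — triangular load w₀=7 kN/m (0→w₀ over full span):
  M_1 = 3w₀Lx/20 - w₀L²/30 - w₀x³/(6L) = 3·7·8·(32/5)/20 - 7·8²/30 - 7·(32/5)³/(6·8) = 224/375 kN·m
Load 2 — point force P=11 kN at a=8/3 m (b=L-a=16/3):
  M_2 = Pa²(a+3b)(L-x)/L³ - Pa²b/L²  [x>a] = 11·(8/3)²·((8/3)+3·(16/3))·(8-(32/5))/8³ - 11·(8/3)²·(16/3)/8² = -88/45 kN·m
Load 3 — applied couple M₀=7 kN·m at a=16/3 m (b=L-a=8/3):
  M_3 = R_Ax - M_A - M₀  [x>a] with R_A=7/6, M_A=7/3 = (7/6)·(32/5) - (7/3) - 7 = -28/15 kN·m
Superposition: M = Σ M_i = -3628/1125 kN·m ≈ -3.224889 kN·m

M(32/5) = -3628/1125 kN·m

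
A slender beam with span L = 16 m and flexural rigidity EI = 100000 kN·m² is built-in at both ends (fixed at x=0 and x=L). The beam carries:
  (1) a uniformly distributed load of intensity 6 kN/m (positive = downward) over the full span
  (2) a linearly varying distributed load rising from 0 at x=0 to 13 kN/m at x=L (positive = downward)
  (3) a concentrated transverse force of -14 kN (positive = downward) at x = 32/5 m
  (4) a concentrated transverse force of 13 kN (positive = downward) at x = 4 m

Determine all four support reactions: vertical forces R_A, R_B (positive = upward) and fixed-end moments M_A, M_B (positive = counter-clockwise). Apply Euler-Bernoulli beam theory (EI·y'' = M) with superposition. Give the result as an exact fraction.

R_A = 324387/4000 kN, M_A = 353891/1500 kN·m, R_B = 471613/4000 kN, M_B = -141323/500 kN·m

Load 1 — uniform load w=6 kN/m over full span:
  R_A = wL/2 = 6·16/2 = 48 kN
  M_A = wL²/12 = 6·16²/12 = 128 kN·m
  R_B = wL/2 = 6·16/2 = 48 kN
  M_B = -wL²/12 = -6·16²/12 = -128 kN·m
Load 2 — triangular load w₀=13 kN/m (0→w₀ over full span):
  R_A = 3w₀L/20 = 3·13·16/20 = 156/5 kN
  M_A = w₀L²/30 = 13·16²/30 = 1664/15 kN·m
  R_B = 7w₀L/20 = 7·13·16/20 = 364/5 kN
  M_B = -w₀L²/20 = -13·16²/20 = -832/5 kN·m
Load 3 — point force P=-14 kN at a=32/5 m (b=L-a=48/5):
  R_A = Pb²(3a+b)/L³ = (-14)·(48/5)²·(3·(32/5)+(48/5))/16³ = -1134/125 kN
  M_A = Pab²/L² = (-14)·(32/5)·(48/5)²/16² = -4032/125 kN·m
  R_B = Pa²(a+3b)/L³ = (-14)·(32/5)²·((32/5)+3·(48/5))/16³ = -616/125 kN
  M_B = -Pa²b/L² = -(-14)·(32/5)²·(48/5)/16² = 2688/125 kN·m
Load 4 — point force P=13 kN at a=4 m (b=L-a=12):
  R_A = Pb²(3a+b)/L³ = 13·12²·(3·4+12)/16³ = 351/32 kN
  M_A = Pab²/L² = 13·4·12²/16² = 117/4 kN·m
  R_B = Pa²(a+3b)/L³ = 13·4²·(4+3·12)/16³ = 65/32 kN
  M_B = -Pa²b/L² = -13·4²·12/16² = -39/4 kN·m
Superposition: R_A = 324387/4000 kN, M_A = 353891/1500 kN·m, R_B = 471613/4000 kN, M_B = -141323/500 kN·m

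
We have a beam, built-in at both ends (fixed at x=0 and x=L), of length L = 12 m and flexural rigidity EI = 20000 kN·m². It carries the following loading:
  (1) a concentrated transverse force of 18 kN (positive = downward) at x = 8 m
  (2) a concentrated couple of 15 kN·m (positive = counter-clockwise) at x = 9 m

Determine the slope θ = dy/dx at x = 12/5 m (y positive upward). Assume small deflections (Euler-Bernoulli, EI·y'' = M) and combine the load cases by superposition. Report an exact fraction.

Load 1 — point force P=18 kN at a=8 m (b=L-a=4):
  θ_1 = -Pb²x(2aL-(3a+b)x)/(2L³EI)  [x≤a] = -18·4²·(12/5)·(2·8·12-(3·8+4)·(12/5))/(2·12³·20000) = -39/31250 rad
Load 2 — applied couple M₀=15 kN·m at a=9 m (b=L-a=3):
  θ_2 = (R_Ax²/2 - M_Ax)/EI  [x≤a] with R_A=45/32, M_A=75/16 = ((45/32)·(12/5)²/2 - (75/16)·(12/5))/20000 = -9/25000 rad
Superposition: θ = Σ θ_i = -201/125000 rad ≈ -0.001608 rad

θ(12/5) = -201/125000 rad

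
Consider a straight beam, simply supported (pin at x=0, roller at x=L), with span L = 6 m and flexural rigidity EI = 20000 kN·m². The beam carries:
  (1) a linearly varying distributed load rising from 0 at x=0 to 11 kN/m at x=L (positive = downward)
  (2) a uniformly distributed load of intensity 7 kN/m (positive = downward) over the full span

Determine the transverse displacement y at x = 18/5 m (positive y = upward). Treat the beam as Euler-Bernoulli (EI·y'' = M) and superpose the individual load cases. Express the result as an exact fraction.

y(18/5) = -791073/78125000 m

Load 1 — triangular load w₀=11 kN/m (0→w₀ over full span):
  y_1 = -w₀x(7L⁴-10L²x²+3x⁴)/(360LEI) = -11·(18/5)·(7·6⁴-10·6²·(18/5)²+3·(18/5)⁴)/(360·6·20000) = -43956/9765625 m
Load 2 — uniform load w=7 kN/m over full span:
  y_2 = -wx(L³-2Lx²+x³)/(24EI) = -7·(18/5)·(6³-2·6·(18/5)²+(18/5)³)/(24·20000) = -17577/3125000 m
Superposition: y = Σ y_i = -791073/78125000 m ≈ -0.010126 m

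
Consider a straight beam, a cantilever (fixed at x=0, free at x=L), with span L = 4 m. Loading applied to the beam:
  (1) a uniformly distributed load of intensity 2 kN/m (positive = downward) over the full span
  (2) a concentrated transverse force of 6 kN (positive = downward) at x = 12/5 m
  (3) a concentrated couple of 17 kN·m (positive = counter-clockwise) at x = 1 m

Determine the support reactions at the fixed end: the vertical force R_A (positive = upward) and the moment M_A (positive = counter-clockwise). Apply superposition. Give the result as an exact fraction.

Load 1 — uniform load w=2 kN/m over full span:
  R_A = wL = 2·4 = 8 kN
  M_A = wL²/2 = 2·4²/2 = 16 kN·m
Load 2 — point force P=6 kN at a=12/5 m (b=L-a=8/5):
  R_A = P = 6 kN
  M_A = Pa = 6·(12/5) = 72/5 kN·m
Load 3 — applied couple M₀=17 kN·m at a=1 m (b=L-a=3):
  R_A = 0 kN
  M_A = -M₀ = -17 kN·m
Superposition: R_A = 14 kN, M_A = 67/5 kN·m

R_A = 14 kN, M_A = 67/5 kN·m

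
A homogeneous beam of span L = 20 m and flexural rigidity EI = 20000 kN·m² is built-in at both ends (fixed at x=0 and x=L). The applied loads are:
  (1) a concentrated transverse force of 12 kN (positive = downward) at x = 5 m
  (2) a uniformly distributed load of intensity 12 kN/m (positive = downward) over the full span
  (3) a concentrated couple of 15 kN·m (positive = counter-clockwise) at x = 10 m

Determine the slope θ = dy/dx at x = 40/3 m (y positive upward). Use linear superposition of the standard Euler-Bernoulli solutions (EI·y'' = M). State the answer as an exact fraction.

Load 1 — point force P=12 kN at a=5 m (b=L-a=15):
  θ_1 = Pa²(L-x)(2bL-(3b+a)(L-x))/(2L³EI)  [x>a] = 12·5²·(20-(40/3))·(2·15·20-(3·15+5)·(20-(40/3)))/(2·20³·20000) = 1/600 rad
Load 2 — uniform load w=12 kN/m over full span:
  θ_2 = -wx(L-x)(L-2x)/(12EI) = -12·(40/3)·(20-(40/3))·(20-2·(40/3))/(12·20000) = 4/135 rad
Load 3 — applied couple M₀=15 kN·m at a=10 m (b=L-a=10):
  θ_3 = (R_Ax²/2 - M_Ax - M₀(x-a))/EI  [x>a] with R_A=9/8, M_A=15/4 = ((9/8)·(40/3)²/2 - (15/4)·(40/3) - 15·((40/3)-10))/20000 = 0 rad
Superposition: θ = Σ θ_i = 169/5400 rad ≈ 0.031296 rad

θ(40/3) = 169/5400 rad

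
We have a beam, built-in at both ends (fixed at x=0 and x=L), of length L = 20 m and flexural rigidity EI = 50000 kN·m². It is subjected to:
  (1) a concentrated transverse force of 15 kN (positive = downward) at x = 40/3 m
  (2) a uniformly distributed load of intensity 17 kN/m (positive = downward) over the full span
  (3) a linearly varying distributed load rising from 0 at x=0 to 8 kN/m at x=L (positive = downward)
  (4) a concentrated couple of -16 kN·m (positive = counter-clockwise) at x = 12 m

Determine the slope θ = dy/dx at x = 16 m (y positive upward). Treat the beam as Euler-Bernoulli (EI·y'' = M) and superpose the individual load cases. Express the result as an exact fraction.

θ(16) = 101842/3515625 rad

Load 1 — point force P=15 kN at a=40/3 m (b=L-a=20/3):
  θ_1 = Pa²(L-x)(2bL-(3b+a)(L-x))/(2L³EI)  [x>a] = 15·(40/3)²·(20-16)·(2·(20/3)·20-(3·(20/3)+(40/3))·(20-16))/(2·20³·50000) = 2/1125 rad
Load 2 — uniform load w=17 kN/m over full span:
  θ_2 = -wx(L-x)(L-2x)/(12EI) = -17·16·(20-16)·(20-2·16)/(12·50000) = 68/3125 rad
Load 3 — triangular load w₀=8 kN/m (0→w₀ over full span):
  θ_3 = -w₀(2x(L-x)(L-2x)(x+2L)+x²(L-x)²)/(120LEI) = -8·(2·16·(20-16)·(20-2·16)·(16+2·20)+16²·(20-16)²)/(120·20·50000) = 256/46875 rad
Load 4 — applied couple M₀=-16 kN·m at a=12 m (b=L-a=8):
  θ_4 = (R_Ax²/2 - M_Ax - M₀(x-a))/EI  [x>a] with R_A=-144/125, M_A=-128/25 = ((-144/125)·16²/2 - (-128/25)·16 - (-16)·(16-12))/50000 = -12/390625 rad
Superposition: θ = Σ θ_i = 101842/3515625 rad ≈ 0.028968 rad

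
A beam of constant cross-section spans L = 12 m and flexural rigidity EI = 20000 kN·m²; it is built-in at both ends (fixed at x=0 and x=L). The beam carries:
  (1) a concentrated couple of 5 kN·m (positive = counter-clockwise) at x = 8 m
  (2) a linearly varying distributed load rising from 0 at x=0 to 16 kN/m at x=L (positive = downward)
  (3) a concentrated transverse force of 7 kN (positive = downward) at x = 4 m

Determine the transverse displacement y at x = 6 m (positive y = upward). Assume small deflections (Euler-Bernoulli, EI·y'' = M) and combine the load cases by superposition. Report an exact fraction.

Load 1 — applied couple M₀=5 kN·m at a=8 m (b=L-a=4):
  y_1 = (R_Ax³/6 - M_Ax²/2)/EI  [x≤a] with R_A=5/9, M_A=5/3 = ((5/9)·6³/6 - (5/3)·6²/2)/20000 = -1/2000 m
Load 2 — triangular load w₀=16 kN/m (0→w₀ over full span):
  y_2 = -w₀x²(L-x)²(x+2L)/(120LEI) = -16·6²·(12-6)²·(6+2·12)/(120·12·20000) = -27/1250 m
Load 3 — point force P=7 kN at a=4 m (b=L-a=8):
  y_3 = -Pa²(L-x)²(3bL-(3b+a)(L-x))/(6L³EI)  [x>a] = -7·4²·(12-6)²·(3·8·12-(3·8+4)·(12-6))/(6·12³·20000) = -7/3000 m
Superposition: y = Σ y_i = -733/30000 m ≈ -0.024433 m

y(6) = -733/30000 m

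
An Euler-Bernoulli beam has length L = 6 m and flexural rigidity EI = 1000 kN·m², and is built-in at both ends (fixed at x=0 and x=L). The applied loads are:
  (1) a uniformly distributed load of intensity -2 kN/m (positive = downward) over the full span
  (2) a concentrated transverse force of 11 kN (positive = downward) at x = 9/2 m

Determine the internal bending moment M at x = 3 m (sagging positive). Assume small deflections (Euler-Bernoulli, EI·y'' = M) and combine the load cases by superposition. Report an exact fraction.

Load 1 — uniform load w=-2 kN/m over full span:
  M_1 = wLx/2 - wL²/12 - wx²/2 = (-2)·6·3/2 - (-2)·6²/12 - (-2)·3²/2 = -3 kN·m
Load 2 — point force P=11 kN at a=9/2 m (b=L-a=3/2):
  M_2 = Pb²(3a+b)x/L³ - Pab²/L²  [x≤a] = 11·(3/2)²·(3·(9/2)+(3/2))·3/6³ - 11·(9/2)·(3/2)²/6² = 33/16 kN·m
Superposition: M = Σ M_i = -15/16 kN·m ≈ -0.937500 kN·m

M(3) = -15/16 kN·m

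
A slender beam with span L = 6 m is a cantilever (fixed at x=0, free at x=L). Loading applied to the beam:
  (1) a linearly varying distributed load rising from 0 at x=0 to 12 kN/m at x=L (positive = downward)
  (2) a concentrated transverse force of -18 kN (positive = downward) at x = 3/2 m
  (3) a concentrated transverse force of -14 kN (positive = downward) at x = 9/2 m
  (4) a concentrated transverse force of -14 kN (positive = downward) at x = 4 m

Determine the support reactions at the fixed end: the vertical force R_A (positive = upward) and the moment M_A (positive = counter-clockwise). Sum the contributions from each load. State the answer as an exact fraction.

R_A = -10 kN, M_A = -2 kN·m

Load 1 — triangular load w₀=12 kN/m (0→w₀ over full span):
  R_A = w₀L/2 = 12·6/2 = 36 kN
  M_A = w₀L²/3 = 12·6²/3 = 144 kN·m
Load 2 — point force P=-18 kN at a=3/2 m (b=L-a=9/2):
  R_A = P = (-18) = -18 kN
  M_A = Pa = (-18)·(3/2) = -27 kN·m
Load 3 — point force P=-14 kN at a=9/2 m (b=L-a=3/2):
  R_A = P = (-14) = -14 kN
  M_A = Pa = (-14)·(9/2) = -63 kN·m
Load 4 — point force P=-14 kN at a=4 m (b=L-a=2):
  R_A = P = (-14) = -14 kN
  M_A = Pa = (-14)·4 = -56 kN·m
Superposition: R_A = -10 kN, M_A = -2 kN·m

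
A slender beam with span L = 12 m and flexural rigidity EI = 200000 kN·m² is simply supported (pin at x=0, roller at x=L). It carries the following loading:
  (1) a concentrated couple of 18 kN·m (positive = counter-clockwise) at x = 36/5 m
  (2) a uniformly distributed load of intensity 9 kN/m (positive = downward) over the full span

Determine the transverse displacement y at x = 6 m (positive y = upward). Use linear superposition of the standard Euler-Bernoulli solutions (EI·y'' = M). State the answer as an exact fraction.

Load 1 — applied couple M₀=18 kN·m at a=36/5 m (b=L-a=24/5):
  y_1 = (M₀x³/(6L)+C₁x)/EI  [x≤a] with C₁=M₀(3b²-L²)/(6L)=-468/25 = (18·6³/(6·12)+(-468/25)·6)/200000 = -729/2500000 m
Load 2 — uniform load w=9 kN/m over full span:
  y_2 = -wx(L³-2Lx²+x³)/(24EI) = -9·6·(12³-2·12·6²+6³)/(24·200000) = -243/20000 m
Superposition: y = Σ y_i = -972/78125 m ≈ -0.012442 m

y(6) = -972/78125 m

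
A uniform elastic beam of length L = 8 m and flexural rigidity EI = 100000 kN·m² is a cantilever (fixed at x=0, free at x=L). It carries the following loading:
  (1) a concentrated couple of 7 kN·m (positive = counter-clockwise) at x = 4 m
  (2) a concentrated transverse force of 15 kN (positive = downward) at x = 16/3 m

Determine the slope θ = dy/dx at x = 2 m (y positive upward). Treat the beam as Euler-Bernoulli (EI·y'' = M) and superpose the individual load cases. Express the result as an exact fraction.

Load 1 — applied couple M₀=7 kN·m at a=4 m (b=L-a=4):
  θ_1 = M₀x/EI  [x≤a] = 7·2/100000 = 7/50000 rad
Load 2 — point force P=15 kN at a=16/3 m (b=L-a=8/3):
  θ_2 = -Px(2a-x)/(2EI)  [x≤a] = -15·2·(2·(16/3)-2)/(2·100000) = -13/10000 rad
Superposition: θ = Σ θ_i = -29/25000 rad ≈ -0.001160 rad

θ(2) = -29/25000 rad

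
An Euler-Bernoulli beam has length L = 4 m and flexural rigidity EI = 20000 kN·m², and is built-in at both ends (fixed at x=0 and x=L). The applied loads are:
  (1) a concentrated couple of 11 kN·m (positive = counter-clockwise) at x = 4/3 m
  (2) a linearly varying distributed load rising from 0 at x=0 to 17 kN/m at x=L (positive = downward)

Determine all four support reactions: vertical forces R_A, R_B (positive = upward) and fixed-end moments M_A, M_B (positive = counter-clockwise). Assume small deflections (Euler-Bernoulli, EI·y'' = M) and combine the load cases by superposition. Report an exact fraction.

Load 1 — applied couple M₀=11 kN·m at a=4/3 m (b=L-a=8/3):
  R_A = 6M₀ab/L³ = 6·11·(4/3)·(8/3)/4³ = 11/3 kN
  M_A = M₀b(2a-b)/L² = 11·(8/3)·(2·(4/3)-(8/3))/4² = 0 kN·m
  R_B = -6M₀ab/L³ = -6·11·(4/3)·(8/3)/4³ = -11/3 kN
  M_B = M₀a(2b-a)/L² = 11·(4/3)·(2·(8/3)-(4/3))/4² = 11/3 kN·m
Load 2 — triangular load w₀=17 kN/m (0→w₀ over full span):
  R_A = 3w₀L/20 = 3·17·4/20 = 51/5 kN
  M_A = w₀L²/30 = 17·4²/30 = 136/15 kN·m
  R_B = 7w₀L/20 = 7·17·4/20 = 119/5 kN
  M_B = -w₀L²/20 = -17·4²/20 = -68/5 kN·m
Superposition: R_A = 208/15 kN, M_A = 136/15 kN·m, R_B = 302/15 kN, M_B = -149/15 kN·m

R_A = 208/15 kN, M_A = 136/15 kN·m, R_B = 302/15 kN, M_B = -149/15 kN·m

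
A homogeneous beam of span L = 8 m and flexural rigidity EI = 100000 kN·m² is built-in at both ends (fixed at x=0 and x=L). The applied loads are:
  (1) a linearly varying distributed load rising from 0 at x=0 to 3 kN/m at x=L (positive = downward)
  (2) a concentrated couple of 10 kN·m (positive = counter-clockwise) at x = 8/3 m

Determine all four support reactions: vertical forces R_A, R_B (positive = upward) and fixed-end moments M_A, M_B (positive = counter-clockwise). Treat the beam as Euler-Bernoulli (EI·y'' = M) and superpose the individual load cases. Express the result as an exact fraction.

Load 1 — triangular load w₀=3 kN/m (0→w₀ over full span):
  R_A = 3w₀L/20 = 3·3·8/20 = 18/5 kN
  M_A = w₀L²/30 = 3·8²/30 = 32/5 kN·m
  R_B = 7w₀L/20 = 7·3·8/20 = 42/5 kN
  M_B = -w₀L²/20 = -3·8²/20 = -48/5 kN·m
Load 2 — applied couple M₀=10 kN·m at a=8/3 m (b=L-a=16/3):
  R_A = 6M₀ab/L³ = 6·10·(8/3)·(16/3)/8³ = 5/3 kN
  M_A = M₀b(2a-b)/L² = 10·(16/3)·(2·(8/3)-(16/3))/8² = 0 kN·m
  R_B = -6M₀ab/L³ = -6·10·(8/3)·(16/3)/8³ = -5/3 kN
  M_B = M₀a(2b-a)/L² = 10·(8/3)·(2·(16/3)-(8/3))/8² = 10/3 kN·m
Superposition: R_A = 79/15 kN, M_A = 32/5 kN·m, R_B = 101/15 kN, M_B = -94/15 kN·m

R_A = 79/15 kN, M_A = 32/5 kN·m, R_B = 101/15 kN, M_B = -94/15 kN·m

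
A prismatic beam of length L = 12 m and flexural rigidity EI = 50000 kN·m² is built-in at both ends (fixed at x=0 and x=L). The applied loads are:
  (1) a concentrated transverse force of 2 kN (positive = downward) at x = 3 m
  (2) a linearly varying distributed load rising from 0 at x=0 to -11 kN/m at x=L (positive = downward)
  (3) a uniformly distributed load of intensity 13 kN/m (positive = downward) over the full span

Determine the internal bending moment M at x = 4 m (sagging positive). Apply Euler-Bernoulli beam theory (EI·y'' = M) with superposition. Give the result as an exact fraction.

Load 1 — point force P=2 kN at a=3 m (b=L-a=9):
  M_1 = Pa²(a+3b)(L-x)/L³ - Pa²b/L²  [x>a] = 2·3²·(3+3·9)·(12-4)/12³ - 2·3²·9/12² = 11/8 kN·m
Load 2 — triangular load w₀=-11 kN/m (0→w₀ over full span):
  M_2 = 3w₀Lx/20 - w₀L²/30 - w₀x³/(6L) = 3·(-11)·12·4/20 - (-11)·12²/30 - (-11)·4³/(6·12) = -748/45 kN·m
Load 3 — uniform load w=13 kN/m over full span:
  M_3 = wLx/2 - wL²/12 - wx²/2 = 13·12·4/2 - 13·12²/12 - 13·4²/2 = 52 kN·m
Superposition: M = Σ M_i = 13231/360 kN·m ≈ 36.752778 kN·m

M(4) = 13231/360 kN·m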